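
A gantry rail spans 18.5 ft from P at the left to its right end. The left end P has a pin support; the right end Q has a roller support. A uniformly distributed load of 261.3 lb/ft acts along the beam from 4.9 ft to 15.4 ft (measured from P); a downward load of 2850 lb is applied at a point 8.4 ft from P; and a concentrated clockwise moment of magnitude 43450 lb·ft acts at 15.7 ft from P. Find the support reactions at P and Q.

P_x = 0, P_y = 445.6 lb, Q_y = 5148 lb

Resultant of the distributed load: 261.3 × 10.5 = 2743.65 lb at 10.15 ft from P.
Taking moments about P: Q_y·18.5 − (261.3·10.5)·10.15 − 2850·8.4 − 43450 = 0 → Q_y = 95238.0475/18.5 = 5148 lb.
ΣF_y = 0: P_y + 5148 − 261.3·10.5 − 2850 = 0 → P_y = 445.6 lb.
ΣF_x = 0: no horizontal applied forces, so P_x = 0.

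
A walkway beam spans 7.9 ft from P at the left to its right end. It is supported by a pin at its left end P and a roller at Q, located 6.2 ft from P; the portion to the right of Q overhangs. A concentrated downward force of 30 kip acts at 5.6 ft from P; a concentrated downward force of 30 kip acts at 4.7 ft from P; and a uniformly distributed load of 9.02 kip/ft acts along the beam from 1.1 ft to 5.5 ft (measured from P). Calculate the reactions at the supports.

Resultant of the distributed load: 9.02 × 4.4 = 39.688 kip at 3.3 ft from P.
ΣM about P: Q_y·6.2 − 30·5.6 − 30·4.7 − (9.02·4.4)·3.3 = 0 → Q_y = 439.9704/6.2 = 70.963 ≈ 70.96 kip.
ΣF_y = 0: P_y + 70.963 − 30 − 30 − 9.02·4.4 = 0 → P_y = 28.73 kip.
ΣF_x = 0: no horizontal applied forces, so P_x = 0.

P_x = 0, P_y = 28.73 kip, Q_y = 70.96 kip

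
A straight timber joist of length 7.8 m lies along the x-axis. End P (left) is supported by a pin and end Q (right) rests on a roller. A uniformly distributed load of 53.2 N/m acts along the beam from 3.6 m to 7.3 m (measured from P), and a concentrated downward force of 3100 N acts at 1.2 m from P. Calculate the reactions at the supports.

P_x = 0, P_y = 2682 N, Q_y = 614.5 N

Resultant of the distributed load: 53.2 × 3.7 = 196.84 N at 5.45 m from P.
Moments about P: Q_y·7.8 − (53.2·3.7)·5.45 − 3100·1.2 = 0 → Q_y = 4792.778/7.8 = 614.459 ≈ 614.5 N.
ΣF_y = 0: P_y + 614.459 − 53.2·3.7 − 3100 = 0 → P_y = 2682 N.
ΣF_x = 0: no horizontal applied forces, so P_x = 0.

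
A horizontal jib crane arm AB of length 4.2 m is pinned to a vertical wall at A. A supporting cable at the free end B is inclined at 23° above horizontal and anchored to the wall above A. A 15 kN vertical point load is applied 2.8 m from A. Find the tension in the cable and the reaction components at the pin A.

T = 25.59 kN, A_x = 23.56 kN, A_y = 5.000 kN

ΣM about A: T·sin23°·4.2 − 15·2.8 = 0 → T = 42/(4.2·0.390731) = 25.5931 ≈ 25.59 kN.
ΣF_x = 0: A_x − T·cos23° = 0 → A_x = 25.5931 × 0.920505 = 23.56 kN.
ΣF_y = 0: A_y + T·sin23° − 15 = 0 → A_y = 15 − 25.5931 × 0.390731 = 5.000 kN.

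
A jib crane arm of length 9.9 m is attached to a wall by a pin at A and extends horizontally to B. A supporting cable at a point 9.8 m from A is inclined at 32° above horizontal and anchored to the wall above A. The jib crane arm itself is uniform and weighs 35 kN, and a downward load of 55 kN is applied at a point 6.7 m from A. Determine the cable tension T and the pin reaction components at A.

ΣM about A: T·sin32°·9.8 − 35·4.95 − 55·6.7 = 0 → T = 541.75/(9.8·0.529919) = 104.319 ≈ 104.3 kN.
ΣF_x = 0: A_x − T·cos32° = 0 → A_x = 104.319 × 0.848048 = 88.47 kN.
ΣF_y = 0: A_y + T·sin32° − 35 − 55 = 0 → A_y = 90 − 104.319 × 0.529919 = 34.72 kN.

T = 104.3 kN, A_x = 88.47 kN, A_y = 34.72 kN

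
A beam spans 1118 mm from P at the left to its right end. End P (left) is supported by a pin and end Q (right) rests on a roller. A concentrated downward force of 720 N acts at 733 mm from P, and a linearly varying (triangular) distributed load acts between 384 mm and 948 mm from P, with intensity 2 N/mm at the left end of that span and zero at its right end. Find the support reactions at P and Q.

P_x = 0, P_y = 523.4 N, Q_y = 760.6 N

Resultant of the triangular load: ½ × 2 × 564 = 564 N, acting at 572 mm from P (one-third of the span from the peak).
Taking moments about P: Q_y·1118 − 720·733 − (½·2·564)·572 = 0 → Q_y = 850368/1118 = 760.615 ≈ 760.6 N.
ΣF_y = 0: P_y + 760.615 − 720 − ½·2·564 = 0 → P_y = 523.4 N.
ΣF_x = 0: no horizontal applied forces, so P_x = 0.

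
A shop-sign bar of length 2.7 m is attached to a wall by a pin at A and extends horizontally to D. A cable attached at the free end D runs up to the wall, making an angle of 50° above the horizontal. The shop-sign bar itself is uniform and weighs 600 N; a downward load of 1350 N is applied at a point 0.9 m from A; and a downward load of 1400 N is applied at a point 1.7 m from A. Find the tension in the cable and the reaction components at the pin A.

ΣM about A: T·sin50°·2.7 − 600·1.35 − 1350·0.9 − 1400·1.7 = 0 → T = 4405/(2.7·0.766044) = 2129.75 ≈ 2130 N.
ΣF_x = 0: A_x − T·cos50° = 0 → A_x = 2129.75 × 0.642788 = 1369 N.
ΣF_y = 0: A_y + T·sin50° − 600 − 1350 − 1400 = 0 → A_y = 3350 − 2129.75 × 0.766044 = 1719 N.

T = 2130 N, A_x = 1369 N, A_y = 1719 N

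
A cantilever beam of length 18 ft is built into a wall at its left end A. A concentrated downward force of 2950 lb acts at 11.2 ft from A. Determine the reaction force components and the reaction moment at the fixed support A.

A_x = 0, A_y = 2950 lb, M_A = 33040 lb·ft

ΣF_x = 0: A_x = 0.
ΣF_y = 0: A_y − 2950 = 0 → A_y = 2950 lb.
ΣM about A: M_A − 2950·11.2 = 0 → M_A = 33040 lb·ft.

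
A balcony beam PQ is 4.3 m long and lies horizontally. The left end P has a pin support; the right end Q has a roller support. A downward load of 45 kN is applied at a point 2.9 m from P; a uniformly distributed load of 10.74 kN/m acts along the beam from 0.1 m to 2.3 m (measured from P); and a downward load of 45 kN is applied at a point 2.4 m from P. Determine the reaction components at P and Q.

P_x = 0, P_y = 51.57 kN, Q_y = 62.06 kN

Resultant of the distributed load: 10.74 × 2.2 = 23.628 kN at 1.2 m from P.
Taking moments about P: Q_y·4.3 − 45·2.9 − (10.74·2.2)·1.2 − 45·2.4 = 0 → Q_y = 266.8536/4.3 = 62.059 ≈ 62.06 kN.
ΣF_y = 0: P_y + 62.059 − 45 − 10.74·2.2 − 45 = 0 → P_y = 51.57 kN.
ΣF_x = 0: no horizontal applied forces, so P_x = 0.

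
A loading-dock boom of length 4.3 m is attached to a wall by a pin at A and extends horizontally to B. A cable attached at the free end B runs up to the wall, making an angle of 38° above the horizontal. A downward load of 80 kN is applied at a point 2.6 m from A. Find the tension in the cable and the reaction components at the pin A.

T = 78.57 kN, A_x = 61.91 kN, A_y = 31.63 kN

ΣM about A: T·sin38°·4.3 − 80·2.6 = 0 → T = 208/(4.3·0.615661) = 78.5694 ≈ 78.57 kN.
ΣF_x = 0: A_x − T·cos38° = 0 → A_x = 78.5694 × 0.788011 = 61.91 kN.
ΣF_y = 0: A_y + T·sin38° − 80 = 0 → A_y = 80 − 78.5694 × 0.615661 = 31.63 kN.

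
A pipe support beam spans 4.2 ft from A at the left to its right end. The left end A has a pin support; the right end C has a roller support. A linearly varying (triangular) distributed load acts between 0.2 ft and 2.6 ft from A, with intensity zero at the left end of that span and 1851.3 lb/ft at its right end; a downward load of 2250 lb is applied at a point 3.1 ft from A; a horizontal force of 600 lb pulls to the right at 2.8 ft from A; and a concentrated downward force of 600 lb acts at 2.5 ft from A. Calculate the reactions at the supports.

A_x = -600.0 lb, A_y = 2102 lb, C_y = 2970 lb

Resultant of the triangular load: ½ × 1851.3 × 2.4 = 2221.56 lb, acting at 1.8 ft from A (one-third of the span from the peak).
ΣM about A: C_y·4.2 − (½·1851.3·2.4)·1.8 − 2250·3.1 − 600·2.5 = 0 → C_y = 12473.808/4.2 = 2969.95 ≈ 2970 lb.
ΣF_y = 0: A_y + 2969.95 − ½·1851.3·2.4 − 2250 − 600 = 0 → A_y = 2102 lb.
ΣF_x = 0: A_x + 600 = 0 → A_x = -600.0 lb.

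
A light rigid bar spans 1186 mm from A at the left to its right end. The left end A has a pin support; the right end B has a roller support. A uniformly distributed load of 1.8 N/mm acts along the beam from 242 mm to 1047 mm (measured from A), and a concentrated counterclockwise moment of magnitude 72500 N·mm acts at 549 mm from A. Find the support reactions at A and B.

A_x = 0, A_y = 722.7 N, B_y = 726.3 N

Resultant of the distributed load: 1.8 × 805 = 1449 N at 644.5 mm from A.
Moments about A: B_y·1186 − (1.8·805)·644.5 + 72500 = 0 → B_y = 861380.5/1186 = 726.29 ≈ 726.3 N.
ΣF_y = 0: A_y + 726.29 − 1.8·805 = 0 → A_y = 722.7 N.
ΣF_x = 0: no horizontal applied forces, so A_x = 0.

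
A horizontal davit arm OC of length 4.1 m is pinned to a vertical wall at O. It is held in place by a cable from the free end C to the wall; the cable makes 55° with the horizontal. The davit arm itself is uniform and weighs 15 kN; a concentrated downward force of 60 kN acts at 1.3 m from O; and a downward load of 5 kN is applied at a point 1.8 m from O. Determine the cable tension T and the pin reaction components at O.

T = 35.06 kN, O_x = 20.11 kN, O_y = 51.28 kN

ΣM about O: T·sin55°·4.1 − 15·2.05 − 60·1.3 − 5·1.8 = 0 → T = 117.75/(4.1·0.819152) = 35.0601 ≈ 35.06 kN.
ΣF_x = 0: O_x − T·cos55° = 0 → O_x = 35.0601 × 0.573576 = 20.11 kN.
ΣF_y = 0: O_y + T·sin55° − 15 − 60 − 5 = 0 → O_y = 80 − 35.0601 × 0.819152 = 51.28 kN.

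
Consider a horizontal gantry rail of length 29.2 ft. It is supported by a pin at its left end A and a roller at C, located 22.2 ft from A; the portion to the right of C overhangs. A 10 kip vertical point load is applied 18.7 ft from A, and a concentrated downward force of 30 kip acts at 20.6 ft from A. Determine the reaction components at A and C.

ΣM about A: C_y·22.2 − 10·18.7 − 30·20.6 = 0 → C_y = 805/22.2 = 36.2613 ≈ 36.26 kip.
ΣF_y = 0: A_y + 36.2613 − 10 − 30 = 0 → A_y = 3.739 kip.
ΣF_x = 0: no horizontal applied forces, so A_x = 0.

A_x = 0, A_y = 3.739 kip, C_y = 36.26 kip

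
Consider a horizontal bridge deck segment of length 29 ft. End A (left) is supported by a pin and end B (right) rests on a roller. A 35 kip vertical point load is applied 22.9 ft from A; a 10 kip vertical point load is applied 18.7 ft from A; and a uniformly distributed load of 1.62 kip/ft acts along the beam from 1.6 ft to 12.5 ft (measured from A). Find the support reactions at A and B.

A_x = 0, A_y = 24.28 kip, B_y = 38.38 kip

Resultant of the distributed load: 1.62 × 10.9 = 17.658 kip at 7.05 ft from A.
Moments about A: B_y·29 − 35·22.9 − 10·18.7 − (1.62·10.9)·7.05 = 0 → B_y = 1112.9889/29 = 38.3789 ≈ 38.38 kip.
ΣF_y = 0: A_y + 38.3789 − 35 − 10 − 1.62·10.9 = 0 → A_y = 24.28 kip.
ΣF_x = 0: no horizontal applied forces, so A_x = 0.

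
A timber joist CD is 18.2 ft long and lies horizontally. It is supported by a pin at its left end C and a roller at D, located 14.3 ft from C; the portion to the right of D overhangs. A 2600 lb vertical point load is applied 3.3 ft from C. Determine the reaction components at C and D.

C_x = 0, C_y = 2000 lb, D_y = 600.0 lb

Moments about C: D_y·14.3 − 2600·3.3 = 0 → D_y = 8580/14.3 = 600.0 lb.
ΣF_y = 0: C_y + 600 − 2600 = 0 → C_y = 2000 lb.
ΣF_x = 0: no horizontal applied forces, so C_x = 0.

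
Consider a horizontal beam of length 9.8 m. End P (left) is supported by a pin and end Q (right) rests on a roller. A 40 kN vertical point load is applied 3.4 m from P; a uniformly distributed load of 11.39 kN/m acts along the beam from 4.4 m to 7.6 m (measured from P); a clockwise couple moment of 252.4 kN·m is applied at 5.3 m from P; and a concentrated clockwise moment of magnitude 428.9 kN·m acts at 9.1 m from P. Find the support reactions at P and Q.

Resultant of the distributed load: 11.39 × 3.2 = 36.448 kN at 6 m from P.
Taking moments about P: Q_y·9.8 − 40·3.4 − (11.39·3.2)·6 − 252.4 − 428.9 = 0 → Q_y = 1035.988/9.8 = 105.713 ≈ 105.7 kN.
ΣF_y = 0: P_y + 105.713 − 40 − 11.39·3.2 = 0 → P_y = -29.27 kN.
ΣF_x = 0: no horizontal applied forces, so P_x = 0.

P_x = 0, P_y = -29.27 kN, Q_y = 105.7 kN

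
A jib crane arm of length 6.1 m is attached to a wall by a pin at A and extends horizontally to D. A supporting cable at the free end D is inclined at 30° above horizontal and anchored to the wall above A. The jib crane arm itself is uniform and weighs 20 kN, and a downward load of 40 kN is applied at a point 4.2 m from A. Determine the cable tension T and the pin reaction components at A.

T = 75.08 kN, A_x = 65.02 kN, A_y = 22.46 kN

ΣM about A: T·sin30°·6.1 − 20·3.05 − 40·4.2 = 0 → T = 229/(6.1·0.5) = 75.082 ≈ 75.08 kN.
ΣF_x = 0: A_x − T·cos30° = 0 → A_x = 75.082 × 0.866025 = 65.02 kN.
ΣF_y = 0: A_y + T·sin30° − 20 − 40 = 0 → A_y = 60 − 75.082 × 0.5 = 22.46 kN.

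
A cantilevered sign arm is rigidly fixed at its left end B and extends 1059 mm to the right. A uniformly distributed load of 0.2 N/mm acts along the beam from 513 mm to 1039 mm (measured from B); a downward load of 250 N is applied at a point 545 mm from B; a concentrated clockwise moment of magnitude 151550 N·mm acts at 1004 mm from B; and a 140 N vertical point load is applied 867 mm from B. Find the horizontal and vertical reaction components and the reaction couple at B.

B_x = 0, B_y = 495.2 N, M_B = 490800 N·mm

Resultant of the distributed load: 0.2 × 526 = 105.2 N at 776 mm from B.
ΣF_x = 0: B_x = 0.
ΣF_y = 0: B_y − 0.2·526 − 250 − 140 = 0 → B_y = 495.2 N.
ΣM about B: M_B − (0.2·526)·776 − 250·545 − 151550 − 140·867 = 0 → M_B = 490800 N·mm.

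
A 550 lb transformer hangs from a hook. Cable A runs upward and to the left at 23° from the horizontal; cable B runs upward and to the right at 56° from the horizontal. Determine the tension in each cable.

ΣF_x = 0: −T_A·cos23° + T_B·cos56° = 0 → T_B = 1.64613·T_A.
ΣF_y = 0: T_A·sin23° + T_B·sin56° = 550.
Substitute: T_A·(0.390731 + 1.64613·0.829038) = 550 → T_A = 313.313 ≈ 313.3 lb.
Then T_B = 1.64613 × 313.313 = 515.8 lb.

T_A = 313.3 lb, T_B = 515.8 lb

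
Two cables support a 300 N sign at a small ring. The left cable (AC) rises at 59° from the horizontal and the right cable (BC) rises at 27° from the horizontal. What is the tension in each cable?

T_AC = 268.0 N, T_BC = 154.9 N

ΣF_x = 0: −T_AC·cos59° + T_BC·cos27° = 0 → T_BC = 0.578041·T_AC.
ΣF_y = 0: T_AC·sin59° + T_BC·sin27° = 300.
Substitute: T_AC·(0.857167 + 0.578041·0.45399) = 300 → T_AC = 267.955 ≈ 268.0 N.
Then T_BC = 0.578041 × 267.955 = 154.9 N.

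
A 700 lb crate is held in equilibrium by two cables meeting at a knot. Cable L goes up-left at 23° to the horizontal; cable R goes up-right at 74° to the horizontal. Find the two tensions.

ΣF_x = 0: −T_L·cos23° + T_R·cos74° = 0 → T_R = 3.33955·T_L.
ΣF_y = 0: T_L·sin23° + T_R·sin74° = 700.
Substitute: T_L·(0.390731 + 3.33955·0.961262) = 700 → T_L = 194.395 ≈ 194.4 lb.
Then T_R = 3.33955 × 194.395 = 649.2 lb.

T_L = 194.4 lb, T_R = 649.2 lb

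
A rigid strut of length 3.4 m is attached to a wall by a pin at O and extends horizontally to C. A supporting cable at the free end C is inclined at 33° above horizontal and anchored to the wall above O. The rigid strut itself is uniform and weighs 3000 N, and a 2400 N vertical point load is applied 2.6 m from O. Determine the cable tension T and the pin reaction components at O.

ΣM about O: T·sin33°·3.4 − 3000·1.7 − 2400·2.6 = 0 → T = 11340/(3.4·0.544639) = 6123.86 ≈ 6124 N.
ΣF_x = 0: O_x − T·cos33° = 0 → O_x = 6123.86 × 0.838671 = 5136 N.
ΣF_y = 0: O_y + T·sin33° − 3000 − 2400 = 0 → O_y = 5400 − 6123.86 × 0.544639 = 2065 N.

T = 6124 N, O_x = 5136 N, O_y = 2065 N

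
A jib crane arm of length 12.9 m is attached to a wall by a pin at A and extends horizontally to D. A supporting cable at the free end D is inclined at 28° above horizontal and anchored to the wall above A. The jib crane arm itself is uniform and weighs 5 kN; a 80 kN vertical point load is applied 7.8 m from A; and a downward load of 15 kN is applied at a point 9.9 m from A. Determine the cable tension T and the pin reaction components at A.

ΣM about A: T·sin28°·12.9 − 5·6.45 − 80·7.8 − 15·9.9 = 0 → T = 804.75/(12.9·0.469472) = 132.881 ≈ 132.9 kN.
ΣF_x = 0: A_x − T·cos28° = 0 → A_x = 132.881 × 0.882948 = 117.3 kN.
ΣF_y = 0: A_y + T·sin28° − 5 − 80 − 15 = 0 → A_y = 100 − 132.881 × 0.469472 = 37.62 kN.

T = 132.9 kN, A_x = 117.3 kN, A_y = 37.62 kN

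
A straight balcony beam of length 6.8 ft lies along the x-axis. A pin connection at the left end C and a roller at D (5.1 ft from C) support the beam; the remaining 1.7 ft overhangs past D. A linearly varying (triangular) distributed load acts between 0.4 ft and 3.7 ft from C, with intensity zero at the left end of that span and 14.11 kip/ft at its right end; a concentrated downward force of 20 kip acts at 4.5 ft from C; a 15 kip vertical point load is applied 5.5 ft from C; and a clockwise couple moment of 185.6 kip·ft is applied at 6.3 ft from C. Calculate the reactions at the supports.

C_x = 0, C_y = -23.80 kip, D_y = 82.08 kip

Resultant of the triangular load: ½ × 14.11 × 3.3 = 23.2815 kip, acting at 2.6 ft from C (one-third of the span from the peak).
ΣM about C: D_y·5.1 − (½·14.11·3.3)·2.6 − 20·4.5 − 15·5.5 − 185.6 = 0 → D_y = 418.6319/5.1 = 82.0847 ≈ 82.08 kip.
ΣF_y = 0: C_y + 82.0847 − ½·14.11·3.3 − 20 − 15 = 0 → C_y = -23.80 kip.
ΣF_x = 0: no horizontal applied forces, so C_x = 0.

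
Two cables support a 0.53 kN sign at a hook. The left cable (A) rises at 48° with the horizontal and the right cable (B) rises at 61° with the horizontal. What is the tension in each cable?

T_A = 0.2718 kN, T_B = 0.3751 kN

ΣF_x = 0: −T_A·cos48° + T_B·cos61° = 0 → T_B = 1.38019·T_A.
ΣF_y = 0: T_A·sin48° + T_B·sin61° = 0.53.
Substitute: T_A·(0.743145 + 1.38019·0.87462) = 0.53 → T_A = 0.271755 ≈ 0.2718 kN.
Then T_B = 1.38019 × 0.271755 = 0.3751 kN.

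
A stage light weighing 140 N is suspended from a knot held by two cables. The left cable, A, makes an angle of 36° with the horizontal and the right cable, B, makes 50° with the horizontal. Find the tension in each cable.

T_A = 90.21 N, T_B = 113.5 N

ΣF_x = 0: −T_A·cos36° + T_B·cos50° = 0 → T_B = 1.25861·T_A.
ΣF_y = 0: T_A·sin36° + T_B·sin50° = 140.
Substitute: T_A·(0.587785 + 1.25861·0.766044) = 140 → T_A = 90.2099 ≈ 90.21 N.
Then T_B = 1.25861 × 90.2099 = 113.5 N.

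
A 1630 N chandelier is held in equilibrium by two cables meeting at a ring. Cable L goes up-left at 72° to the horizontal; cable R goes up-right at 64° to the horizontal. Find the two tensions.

ΣF_x = 0: −T_L·cos72° + T_R·cos64° = 0 → T_R = 0.704921·T_L.
ΣF_y = 0: T_L·sin72° + T_R·sin64° = 1630.
Substitute: T_L·(0.951057 + 0.704921·0.898794) = 1630 → T_L = 1028.63 ≈ 1029 N.
Then T_R = 0.704921 × 1028.63 = 725.1 N.

T_L = 1029 N, T_R = 725.1 N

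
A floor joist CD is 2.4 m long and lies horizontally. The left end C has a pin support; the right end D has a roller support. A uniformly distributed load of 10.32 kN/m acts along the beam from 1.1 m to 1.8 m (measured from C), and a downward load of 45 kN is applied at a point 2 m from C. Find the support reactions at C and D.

C_x = 0, C_y = 10.36 kN, D_y = 41.86 kN

Resultant of the distributed load: 10.32 × 0.7 = 7.224 kN at 1.45 m from C.
Taking moments about C: D_y·2.4 − (10.32·0.7)·1.45 − 45·2 = 0 → D_y = 100.4748/2.4 = 41.8645 ≈ 41.86 kN.
ΣF_y = 0: C_y + 41.8645 − 10.32·0.7 − 45 = 0 → C_y = 10.36 kN.
ΣF_x = 0: no horizontal applied forces, so C_x = 0.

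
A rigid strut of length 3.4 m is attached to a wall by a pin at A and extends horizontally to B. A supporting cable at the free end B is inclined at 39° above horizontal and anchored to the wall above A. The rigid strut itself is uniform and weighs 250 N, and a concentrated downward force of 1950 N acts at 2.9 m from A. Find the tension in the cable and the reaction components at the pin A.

ΣM about A: T·sin39°·3.4 − 250·1.7 − 1950·2.9 = 0 → T = 6080/(3.4·0.62932) = 2841.54 ≈ 2842 N.
ΣF_x = 0: A_x − T·cos39° = 0 → A_x = 2841.54 × 0.777146 = 2208 N.
ΣF_y = 0: A_y + T·sin39° − 250 − 1950 = 0 → A_y = 2200 − 2841.54 × 0.62932 = 411.8 N.

T = 2842 N, A_x = 2208 N, A_y = 411.8 N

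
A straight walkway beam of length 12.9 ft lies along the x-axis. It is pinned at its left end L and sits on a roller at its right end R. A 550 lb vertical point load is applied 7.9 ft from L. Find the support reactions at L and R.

ΣM about L: R_y·12.9 − 550·7.9 = 0 → R_y = 4345/12.9 = 336.822 ≈ 336.8 lb.
ΣF_y = 0: L_y + 336.822 − 550 = 0 → L_y = 213.2 lb.
ΣF_x = 0: no horizontal applied forces, so L_x = 0.

L_x = 0, L_y = 213.2 lb, R_y = 336.8 lb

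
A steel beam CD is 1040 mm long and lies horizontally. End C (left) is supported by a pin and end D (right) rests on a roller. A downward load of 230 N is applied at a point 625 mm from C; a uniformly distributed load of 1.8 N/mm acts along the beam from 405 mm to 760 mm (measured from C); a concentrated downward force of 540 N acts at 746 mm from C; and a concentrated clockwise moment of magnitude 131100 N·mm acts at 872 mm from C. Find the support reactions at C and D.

C_x = 0, C_y = 399.5 N, D_y = 1010 N

Resultant of the distributed load: 1.8 × 355 = 639 N at 582.5 mm from C.
Taking moments about C: D_y·1040 − 230·625 − (1.8·355)·582.5 − 540·746 − 131100 = 0 → D_y = 1049907.5/1040 = 1009.53 ≈ 1010 N.
ΣF_y = 0: C_y + 1009.53 − 230 − 1.8·355 − 540 = 0 → C_y = 399.5 N.
ΣF_x = 0: no horizontal applied forces, so C_x = 0.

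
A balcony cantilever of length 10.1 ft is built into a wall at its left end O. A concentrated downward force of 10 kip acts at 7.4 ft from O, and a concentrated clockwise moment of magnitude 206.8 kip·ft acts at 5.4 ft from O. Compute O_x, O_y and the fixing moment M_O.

O_x = 0, O_y = 10.00 kip, M_O = 280.8 kip·ft

ΣF_x = 0: O_x = 0.
ΣF_y = 0: O_y − 10 = 0 → O_y = 10.00 kip.
ΣM about O: M_O − 10·7.4 − 206.8 = 0 → M_O = 280.8 kip·ft.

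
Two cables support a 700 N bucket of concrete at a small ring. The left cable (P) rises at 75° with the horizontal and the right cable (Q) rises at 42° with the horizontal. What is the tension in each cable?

ΣF_x = 0: −T_P·cos75° + T_Q·cos42° = 0 → T_Q = 0.348275·T_P.
ΣF_y = 0: T_P·sin75° + T_Q·sin42° = 700.
Substitute: T_P·(0.965926 + 0.348275·0.669131) = 700 → T_P = 583.836 ≈ 583.8 N.
Then T_Q = 0.348275 × 583.836 = 203.3 N.

T_P = 583.8 N, T_Q = 203.3 N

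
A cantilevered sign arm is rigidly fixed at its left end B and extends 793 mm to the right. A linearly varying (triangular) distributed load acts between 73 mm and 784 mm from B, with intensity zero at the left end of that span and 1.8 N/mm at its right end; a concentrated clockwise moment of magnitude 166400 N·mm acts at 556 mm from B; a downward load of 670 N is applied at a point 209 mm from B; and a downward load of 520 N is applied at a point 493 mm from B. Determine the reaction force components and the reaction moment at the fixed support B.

Resultant of the triangular load: ½ × 1.8 × 711 = 639.9 N, acting at 547 mm from B (one-third of the span from the peak).
ΣF_x = 0: B_x = 0.
ΣF_y = 0: B_y − ½·1.8·711 − 670 − 520 = 0 → B_y = 1830 N.
ΣM about B: M_B − (½·1.8·711)·547 − 166400 − 670·209 − 520·493 = 0 → M_B = 912800 N·mm.

B_x = 0, B_y = 1830 N, M_B = 912800 N·mm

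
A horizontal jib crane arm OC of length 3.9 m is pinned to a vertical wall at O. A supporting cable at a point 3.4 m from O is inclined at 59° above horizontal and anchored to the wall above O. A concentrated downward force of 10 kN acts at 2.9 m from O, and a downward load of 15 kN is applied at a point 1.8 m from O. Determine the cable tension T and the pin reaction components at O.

ΣM about O: T·sin59°·3.4 − 10·2.9 − 15·1.8 = 0 → T = 56/(3.4·0.857167) = 19.2151 ≈ 19.22 kN.
ΣF_x = 0: O_x − T·cos59° = 0 → O_x = 19.2151 × 0.515038 = 9.897 kN.
ΣF_y = 0: O_y + T·sin59° − 10 − 15 = 0 → O_y = 25 − 19.2151 × 0.857167 = 8.529 kN.

T = 19.22 kN, O_x = 9.897 kN, O_y = 8.529 kN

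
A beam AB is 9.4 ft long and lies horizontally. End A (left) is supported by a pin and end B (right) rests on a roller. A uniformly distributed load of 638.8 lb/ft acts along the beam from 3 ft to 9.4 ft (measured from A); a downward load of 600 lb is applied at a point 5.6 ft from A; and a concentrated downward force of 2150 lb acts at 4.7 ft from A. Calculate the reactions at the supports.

Resultant of the distributed load: 638.8 × 6.4 = 4088.32 lb at 6.2 ft from A.
Moments about A: B_y·9.4 − (638.8·6.4)·6.2 − 600·5.6 − 2150·4.7 = 0 → B_y = 38812.584/9.4 = 4129 lb.
ΣF_y = 0: A_y + 4129 − 638.8·6.4 − 600 − 2150 = 0 → A_y = 2709 lb.
ΣF_x = 0: no horizontal applied forces, so A_x = 0.

A_x = 0, A_y = 2709 lb, B_y = 4129 lb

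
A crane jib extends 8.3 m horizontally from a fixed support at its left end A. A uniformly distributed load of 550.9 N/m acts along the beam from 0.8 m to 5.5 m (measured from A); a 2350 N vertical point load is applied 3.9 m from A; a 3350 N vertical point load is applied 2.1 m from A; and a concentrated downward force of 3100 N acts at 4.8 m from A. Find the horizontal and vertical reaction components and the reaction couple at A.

A_x = 0, A_y = 11390 N, M_A = 39240 N·m

Resultant of the distributed load: 550.9 × 4.7 = 2589.23 N at 3.15 m from A.
ΣF_x = 0: A_x = 0.
ΣF_y = 0: A_y − 550.9·4.7 − 2350 − 3350 − 3100 = 0 → A_y = 11390 N.
ΣM about A: M_A − (550.9·4.7)·3.15 − 2350·3.9 − 3350·2.1 − 3100·4.8 = 0 → M_A = 39240 N·m.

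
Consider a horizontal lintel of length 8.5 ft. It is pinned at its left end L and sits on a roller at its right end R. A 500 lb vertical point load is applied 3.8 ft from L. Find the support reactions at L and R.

ΣM about L: R_y·8.5 − 500·3.8 = 0 → R_y = 1900/8.5 = 223.529 ≈ 223.5 lb.
ΣF_y = 0: L_y + 223.529 − 500 = 0 → L_y = 276.5 lb.
ΣF_x = 0: no horizontal applied forces, so L_x = 0.

L_x = 0, L_y = 276.5 lb, R_y = 223.5 lb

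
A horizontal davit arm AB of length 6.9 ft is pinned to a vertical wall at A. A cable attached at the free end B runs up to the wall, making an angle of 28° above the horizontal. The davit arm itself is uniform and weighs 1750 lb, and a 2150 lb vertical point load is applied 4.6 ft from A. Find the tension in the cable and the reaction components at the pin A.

T = 4917 lb, A_x = 4341 lb, A_y = 1592 lb

ΣM about A: T·sin28°·6.9 − 1750·3.45 − 2150·4.6 = 0 → T = 15927.5/(6.9·0.469472) = 4916.87 ≈ 4917 lb.
ΣF_x = 0: A_x − T·cos28° = 0 → A_x = 4916.87 × 0.882948 = 4341 lb.
ΣF_y = 0: A_y + T·sin28° − 1750 − 2150 = 0 → A_y = 3900 − 4916.87 × 0.469472 = 1592 lb.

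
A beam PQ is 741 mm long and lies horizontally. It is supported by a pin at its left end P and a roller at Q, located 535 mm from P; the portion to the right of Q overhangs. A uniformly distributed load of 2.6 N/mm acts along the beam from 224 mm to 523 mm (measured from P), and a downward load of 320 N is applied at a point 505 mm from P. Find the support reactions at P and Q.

Resultant of the distributed load: 2.6 × 299 = 777.4 N at 373.5 mm from P.
Moments about P: Q_y·535 − (2.6·299)·373.5 − 320·505 = 0 → Q_y = 451958.9/535 = 844.783 ≈ 844.8 N.
ΣF_y = 0: P_y + 844.783 − 2.6·299 − 320 = 0 → P_y = 252.6 N.
ΣF_x = 0: no horizontal applied forces, so P_x = 0.

P_x = 0, P_y = 252.6 N, Q_y = 844.8 N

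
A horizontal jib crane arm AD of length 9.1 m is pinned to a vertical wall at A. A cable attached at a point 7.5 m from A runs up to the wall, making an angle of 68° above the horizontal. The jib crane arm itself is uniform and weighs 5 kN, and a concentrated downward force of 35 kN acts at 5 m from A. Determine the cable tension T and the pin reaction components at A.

ΣM about A: T·sin68°·7.5 − 5·4.55 − 35·5 = 0 → T = 197.75/(7.5·0.927184) = 28.4374 ≈ 28.44 kN.
ΣF_x = 0: A_x − T·cos68° = 0 → A_x = 28.4374 × 0.374607 = 10.65 kN.
ΣF_y = 0: A_y + T·sin68° − 5 − 35 = 0 → A_y = 40 − 28.4374 × 0.927184 = 13.63 kN.

T = 28.44 kN, A_x = 10.65 kN, A_y = 13.63 kN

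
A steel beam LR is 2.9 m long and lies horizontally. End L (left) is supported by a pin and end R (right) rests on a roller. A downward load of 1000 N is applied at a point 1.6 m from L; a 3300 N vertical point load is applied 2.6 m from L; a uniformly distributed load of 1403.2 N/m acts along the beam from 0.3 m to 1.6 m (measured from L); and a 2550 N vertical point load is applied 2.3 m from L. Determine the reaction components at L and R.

Resultant of the distributed load: 1403.2 × 1.3 = 1824.16 N at 0.95 m from L.
ΣM about L: R_y·2.9 − 1000·1.6 − 3300·2.6 − (1403.2·1.3)·0.95 − 2550·2.3 = 0 → R_y = 17777.952/2.9 = 6130.33 ≈ 6130 N.
ΣF_y = 0: L_y + 6130.33 − 1000 − 3300 − 1403.2·1.3 − 2550 = 0 → L_y = 2544 N.
ΣF_x = 0: no horizontal applied forces, so L_x = 0.

L_x = 0, L_y = 2544 N, R_y = 6130 N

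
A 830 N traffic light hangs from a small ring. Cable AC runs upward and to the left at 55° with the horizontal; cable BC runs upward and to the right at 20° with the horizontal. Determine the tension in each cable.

T_AC = 807.5 N, T_BC = 492.9 N

ΣF_x = 0: −T_AC·cos55° + T_BC·cos20° = 0 → T_BC = 0.610387·T_AC.
ΣF_y = 0: T_AC·sin55° + T_BC·sin20° = 830.
Substitute: T_AC·(0.819152 + 0.610387·0.34202) = 830 → T_AC = 807.459 ≈ 807.5 N.
Then T_BC = 0.610387 × 807.459 = 492.9 N.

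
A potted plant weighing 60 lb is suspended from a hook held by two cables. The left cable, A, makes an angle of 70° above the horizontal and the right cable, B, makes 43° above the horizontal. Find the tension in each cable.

T_A = 47.67 lb, T_B = 22.29 lb

ΣF_x = 0: −T_A·cos70° + T_B·cos43° = 0 → T_B = 0.467654·T_A.
ΣF_y = 0: T_A·sin70° + T_B·sin43° = 60.
Substitute: T_A·(0.939693 + 0.467654·0.681998) = 60 → T_A = 47.6708 ≈ 47.67 lb.
Then T_B = 0.467654 × 47.6708 = 22.29 lb.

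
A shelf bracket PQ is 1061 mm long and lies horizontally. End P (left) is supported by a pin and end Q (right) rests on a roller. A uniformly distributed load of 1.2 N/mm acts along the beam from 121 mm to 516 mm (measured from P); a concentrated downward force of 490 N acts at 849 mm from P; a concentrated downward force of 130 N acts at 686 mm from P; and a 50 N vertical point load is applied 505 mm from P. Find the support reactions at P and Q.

P_x = 0, P_y = 501.8 N, Q_y = 642.2 N

Resultant of the distributed load: 1.2 × 395 = 474 N at 318.5 mm from P.
Moments about P: Q_y·1061 − (1.2·395)·318.5 − 490·849 − 130·686 − 50·505 = 0 → Q_y = 681409/1061 = 642.233 ≈ 642.2 N.
ΣF_y = 0: P_y + 642.233 − 1.2·395 − 490 − 130 − 50 = 0 → P_y = 501.8 N.
ΣF_x = 0: no horizontal applied forces, so P_x = 0.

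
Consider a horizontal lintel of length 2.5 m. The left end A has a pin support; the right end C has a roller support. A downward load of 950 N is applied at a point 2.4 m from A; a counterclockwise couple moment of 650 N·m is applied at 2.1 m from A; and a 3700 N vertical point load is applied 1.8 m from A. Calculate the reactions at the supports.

Taking moments about A: C_y·2.5 − 950·2.4 + 650 − 3700·1.8 = 0 → C_y = 8290/2.5 = 3316 N.
ΣF_y = 0: A_y + 3316 − 950 − 3700 = 0 → A_y = 1334 N.
ΣF_x = 0: no horizontal applied forces, so A_x = 0.

A_x = 0, A_y = 1334 N, C_y = 3316 N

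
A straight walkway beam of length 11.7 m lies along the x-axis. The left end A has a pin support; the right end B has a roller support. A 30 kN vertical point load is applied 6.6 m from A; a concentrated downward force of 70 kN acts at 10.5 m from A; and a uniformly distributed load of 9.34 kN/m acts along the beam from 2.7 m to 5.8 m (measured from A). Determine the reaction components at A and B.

A_x = 0, A_y = 38.69 kN, B_y = 90.26 kN

Resultant of the distributed load: 9.34 × 3.1 = 28.954 kN at 4.25 m from A.
ΣM about A: B_y·11.7 − 30·6.6 − 70·10.5 − (9.34·3.1)·4.25 = 0 → B_y = 1056.0545/11.7 = 90.2611 ≈ 90.26 kN.
ΣF_y = 0: A_y + 90.2611 − 30 − 70 − 9.34·3.1 = 0 → A_y = 38.69 kN.
ΣF_x = 0: no horizontal applied forces, so A_x = 0.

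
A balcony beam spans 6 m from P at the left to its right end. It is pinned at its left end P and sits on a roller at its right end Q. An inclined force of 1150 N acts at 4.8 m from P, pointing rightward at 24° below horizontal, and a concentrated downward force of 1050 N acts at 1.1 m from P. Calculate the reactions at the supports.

Taking moments about P: Q_y·6 − 1150·sin24°·4.8 − 1050·1.1 = 0 → Q_y = 3400.19/6 = 566.698 ≈ 566.7 N.
ΣF_y = 0: P_y + 566.698 − 1150·sin24° − 1050 = 0 → P_y = 951.0 N.
ΣF_x = 0: P_x + 1150·cos24° = 0 → P_x = -1051 N.

P_x = -1051 N, P_y = 951.0 N, Q_y = 566.7 N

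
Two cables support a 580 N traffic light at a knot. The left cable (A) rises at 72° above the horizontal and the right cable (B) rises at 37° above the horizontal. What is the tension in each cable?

ΣF_x = 0: −T_A·cos72° + T_B·cos37° = 0 → T_B = 0.386931·T_A.
ΣF_y = 0: T_A·sin72° + T_B·sin37° = 580.
Substitute: T_A·(0.951057 + 0.386931·0.601815) = 580 → T_A = 489.899 ≈ 489.9 N.
Then T_B = 0.386931 × 489.899 = 189.6 N.

T_A = 489.9 N, T_B = 189.6 N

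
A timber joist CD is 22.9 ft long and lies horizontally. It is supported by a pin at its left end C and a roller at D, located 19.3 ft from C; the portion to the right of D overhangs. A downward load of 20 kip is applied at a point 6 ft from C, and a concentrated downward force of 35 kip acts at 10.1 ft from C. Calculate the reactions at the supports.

ΣM about C: D_y·19.3 − 20·6 − 35·10.1 = 0 → D_y = 473.5/19.3 = 24.5337 ≈ 24.53 kip.
ΣF_y = 0: C_y + 24.5337 − 20 − 35 = 0 → C_y = 30.47 kip.
ΣF_x = 0: no horizontal applied forces, so C_x = 0.

C_x = 0, C_y = 30.47 kip, D_y = 24.53 kip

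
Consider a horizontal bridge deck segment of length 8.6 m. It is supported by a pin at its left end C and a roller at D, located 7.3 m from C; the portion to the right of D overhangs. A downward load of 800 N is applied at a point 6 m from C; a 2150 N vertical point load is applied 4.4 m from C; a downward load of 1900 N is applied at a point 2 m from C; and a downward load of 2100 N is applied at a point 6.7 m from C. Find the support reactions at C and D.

Taking moments about C: D_y·7.3 − 800·6 − 2150·4.4 − 1900·2 − 2100·6.7 = 0 → D_y = 32130/7.3 = 4401.37 ≈ 4401 N.
ΣF_y = 0: C_y + 4401.37 − 800 − 2150 − 1900 − 2100 = 0 → C_y = 2549 N.
ΣF_x = 0: no horizontal applied forces, so C_x = 0.

C_x = 0, C_y = 2549 N, D_y = 4401 N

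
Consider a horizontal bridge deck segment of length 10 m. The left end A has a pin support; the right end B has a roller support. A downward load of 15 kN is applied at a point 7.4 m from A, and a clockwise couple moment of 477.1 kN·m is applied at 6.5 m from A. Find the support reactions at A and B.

A_x = 0, A_y = -43.81 kN, B_y = 58.81 kN

ΣM about A: B_y·10 − 15·7.4 − 477.1 = 0 → B_y = 588.1/10 = 58.81 kN.
ΣF_y = 0: A_y + 58.81 − 15 = 0 → A_y = -43.81 kN.
ΣF_x = 0: no horizontal applied forces, so A_x = 0.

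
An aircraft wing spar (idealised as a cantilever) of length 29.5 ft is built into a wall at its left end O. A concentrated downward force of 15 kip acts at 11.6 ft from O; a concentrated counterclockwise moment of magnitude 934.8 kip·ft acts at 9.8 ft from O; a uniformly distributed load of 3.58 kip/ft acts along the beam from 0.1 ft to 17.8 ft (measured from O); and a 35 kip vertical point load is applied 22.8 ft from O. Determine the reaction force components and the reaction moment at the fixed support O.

O_x = 0, O_y = 113.4 kip, M_O = 604.3 kip·ft

Resultant of the distributed load: 3.58 × 17.7 = 63.366 kip at 8.95 ft from O.
ΣF_x = 0: O_x = 0.
ΣF_y = 0: O_y − 15 − 3.58·17.7 − 35 = 0 → O_y = 113.4 kip.
ΣM about O: M_O − 15·11.6 + 934.8 − (3.58·17.7)·8.95 − 35·22.8 = 0 → M_O = 604.3 kip·ft.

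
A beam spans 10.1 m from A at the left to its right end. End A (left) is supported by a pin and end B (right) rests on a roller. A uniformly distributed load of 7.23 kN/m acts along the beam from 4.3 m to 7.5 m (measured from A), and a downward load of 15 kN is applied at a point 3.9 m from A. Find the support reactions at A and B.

Resultant of the distributed load: 7.23 × 3.2 = 23.136 kN at 5.9 m from A.
ΣM about A: B_y·10.1 − (7.23·3.2)·5.9 − 15·3.9 = 0 → B_y = 195.0024/10.1 = 19.3072 ≈ 19.31 kN.
ΣF_y = 0: A_y + 19.3072 − 7.23·3.2 − 15 = 0 → A_y = 18.83 kN.
ΣF_x = 0: no horizontal applied forces, so A_x = 0.

A_x = 0, A_y = 18.83 kN, B_y = 19.31 kN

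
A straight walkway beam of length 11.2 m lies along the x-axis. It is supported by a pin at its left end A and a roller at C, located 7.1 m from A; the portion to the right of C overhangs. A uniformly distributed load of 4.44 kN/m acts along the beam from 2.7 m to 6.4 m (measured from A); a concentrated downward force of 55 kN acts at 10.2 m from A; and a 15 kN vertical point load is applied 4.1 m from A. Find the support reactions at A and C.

Resultant of the distributed load: 4.44 × 3.7 = 16.428 kN at 4.55 m from A.
Moments about A: C_y·7.1 − (4.44·3.7)·4.55 − 55·10.2 − 15·4.1 = 0 → C_y = 697.2474/7.1 = 98.2039 ≈ 98.20 kN.
ΣF_y = 0: A_y + 98.2039 − 4.44·3.7 − 55 − 15 = 0 → A_y = -11.78 kN.
ΣF_x = 0: no horizontal applied forces, so A_x = 0.

A_x = 0, A_y = -11.78 kN, C_y = 98.20 kN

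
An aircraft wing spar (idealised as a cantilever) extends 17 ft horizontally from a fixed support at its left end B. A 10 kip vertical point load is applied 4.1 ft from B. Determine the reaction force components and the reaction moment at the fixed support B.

B_x = 0, B_y = 10.00 kip, M_B = 41.00 kip·ft

ΣF_x = 0: B_x = 0.
ΣF_y = 0: B_y − 10 = 0 → B_y = 10.00 kip.
ΣM about B: M_B − 10·4.1 = 0 → M_B = 41.00 kip·ft.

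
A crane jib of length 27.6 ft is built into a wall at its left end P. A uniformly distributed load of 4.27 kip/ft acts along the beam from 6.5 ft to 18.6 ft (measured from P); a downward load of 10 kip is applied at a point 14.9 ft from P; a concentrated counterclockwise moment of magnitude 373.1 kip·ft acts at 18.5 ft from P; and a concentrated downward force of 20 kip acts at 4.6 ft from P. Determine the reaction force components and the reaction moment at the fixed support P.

Resultant of the distributed load: 4.27 × 12.1 = 51.667 kip at 12.55 ft from P.
ΣF_x = 0: P_x = 0.
ΣF_y = 0: P_y − 4.27·12.1 − 10 − 20 = 0 → P_y = 81.67 kip.
ΣM about P: M_P − (4.27·12.1)·12.55 − 10·14.9 + 373.1 − 20·4.6 = 0 → M_P = 516.3 kip·ft.

P_x = 0, P_y = 81.67 kip, M_P = 516.3 kip·ft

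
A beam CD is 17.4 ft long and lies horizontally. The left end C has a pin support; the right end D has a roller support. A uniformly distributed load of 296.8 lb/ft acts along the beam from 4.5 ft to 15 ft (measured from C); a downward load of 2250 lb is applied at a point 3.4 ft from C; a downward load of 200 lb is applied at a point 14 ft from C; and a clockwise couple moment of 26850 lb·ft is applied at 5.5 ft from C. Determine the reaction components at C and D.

C_x = 0, C_y = 1676 lb, D_y = 3890 lb

Resultant of the distributed load: 296.8 × 10.5 = 3116.4 lb at 9.75 ft from C.
Moments about C: D_y·17.4 − (296.8·10.5)·9.75 − 2250·3.4 − 200·14 − 26850 = 0 → D_y = 67684.9/17.4 = 3889.94 ≈ 3890 lb.
ΣF_y = 0: C_y + 3889.94 − 296.8·10.5 − 2250 − 200 = 0 → C_y = 1676 lb.
ΣF_x = 0: no horizontal applied forces, so C_x = 0.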